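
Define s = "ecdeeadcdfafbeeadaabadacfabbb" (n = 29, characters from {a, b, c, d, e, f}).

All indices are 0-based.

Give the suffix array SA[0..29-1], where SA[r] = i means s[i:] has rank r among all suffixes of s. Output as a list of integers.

rank | idx | suffix
   0 |  17 | aabadacfabbb
   1 |  18 | abadacfabbb
   2 |  25 | abbb
   3 |  22 | acfabbb
   4 |  15 | adaabadacfabbb
   5 |  20 | adacfabbb
   6 |   5 | adcdfafbeeadaabadacfabbb
   7 |  10 | afbeeadaabadacfabbb
   8 |  28 | b
   9 |  19 | badacfabbb
  10 |  27 | bb
  11 |  26 | bbb
  12 |  12 | beeadaabadacfabbb
  13 |   1 | cdeeadcdfafbeeadaabadacfabbb
  14 |   7 | cdfafbeeadaabadacfabbb
  15 |  23 | cfabbb
  16 |  16 | daabadacfabbb
  17 |  21 | dacfabbb
  18 |   6 | dcdfafbeeadaabadacfabbb
  19 |   2 | deeadcdfafbeeadaabadacfabbb
  20 |   8 | dfafbeeadaabadacfabbb
  21 |  14 | eadaabadacfabbb
  22 |   4 | eadcdfafbeeadaabadacfabbb
  23 |   0 | ecdeeadcdfafbeeadaabadacfabbb
  24 |  13 | eeadaabadacfabbb
  25 |   3 | eeadcdfafbeeadaabadacfabbb
  26 |  24 | fabbb
  27 |   9 | fafbeeadaabadacfabbb
  28 |  11 | fbeeadaabadacfabbb

[17, 18, 25, 22, 15, 20, 5, 10, 28, 19, 27, 26, 12, 1, 7, 23, 16, 21, 6, 2, 8, 14, 4, 0, 13, 3, 24, 9, 11]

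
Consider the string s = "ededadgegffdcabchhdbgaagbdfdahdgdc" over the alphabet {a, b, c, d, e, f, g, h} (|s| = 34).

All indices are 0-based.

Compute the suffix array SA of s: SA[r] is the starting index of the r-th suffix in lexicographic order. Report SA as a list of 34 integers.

rank→(start, suffix):
  0 → (21, 'aagbdfdahdgdc')
  1 → (13, 'abchhdbgaagbdfdahdgdc')
  2 → (4, 'adgegffdcabchhdbgaagbdfdahdgdc')
  3 → (22, 'agbdfdahdgdc')
  4 → (28, 'ahdgdc')
  5 → (14, 'bchhdbgaagbdfdahdgdc')
  6 → (24, 'bdfdahdgdc')
  7 → (19, 'bgaagbdfdahdgdc')
  8 → (33, 'c')
  9 → (12, 'cabchhdbgaagbdfdahdgdc')
  10 → (15, 'chhdbgaagbdfdahdgdc')
  11 → (3, 'dadgegffdcabchhdbgaagbdfdahdgdc')
  12 → (27, 'dahdgdc')
  13 → (18, 'dbgaagbdfdahdgdc')
  14 → (32, 'dc')
  15 → (11, 'dcabchhdbgaagbdfdahdgdc')
  16 → (1, 'dedadgegffdcabchhdbgaagbdfdahdgdc')
  17 → (25, 'dfdahdgdc')
  18 → (30, 'dgdc')
  19 → (5, 'dgegffdcabchhdbgaagbdfdahdgdc')
  20 → (2, 'edadgegffdcabchhdbgaagbdfdahdgdc')
  21 → (0, 'ededadgegffdcabchhdbgaagbdfdahdgdc')
  22 → (7, 'egffdcabchhdbgaagbdfdahdgdc')
  23 → (26, 'fdahdgdc')
  24 → (10, 'fdcabchhdbgaagbdfdahdgdc')
  25 → (9, 'ffdcabchhdbgaagbdfdahdgdc')
  26 → (20, 'gaagbdfdahdgdc')
  27 → (23, 'gbdfdahdgdc')
  28 → (31, 'gdc')
  29 → (6, 'gegffdcabchhdbgaagbdfdahdgdc')
  30 → (8, 'gffdcabchhdbgaagbdfdahdgdc')
  31 → (17, 'hdbgaagbdfdahdgdc')
  32 → (29, 'hdgdc')
  33 → (16, 'hhdbgaagbdfdahdgdc')

[21, 13, 4, 22, 28, 14, 24, 19, 33, 12, 15, 3, 27, 18, 32, 11, 1, 25, 30, 5, 2, 0, 7, 26, 10, 9, 20, 23, 31, 6, 8, 17, 29, 16]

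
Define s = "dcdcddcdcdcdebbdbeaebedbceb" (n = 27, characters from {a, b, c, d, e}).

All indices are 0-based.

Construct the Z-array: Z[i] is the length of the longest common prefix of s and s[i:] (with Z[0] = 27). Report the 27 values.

Z[0]=27
i=1: outside box; Z[1]=0
i=2: outside box; Z[2]=3 extend→box=[2,5)
i=3: min(r-i=2, Z[1]=0)=0; Z[3]=0
i=4: min(r-i=1, Z[2]=3)=1; Z[4]=1
i=5: outside box; Z[5]=5 extend→box=[5,10)
i=6: min(r-i=4, Z[1]=0)=0; Z[6]=0
i=7: min(r-i=3, Z[2]=3)=3; Z[7]=5 extend→box=[7,12)
i=8: min(r-i=4, Z[1]=0)=0; Z[8]=0
i=9: min(r-i=3, Z[2]=3)=3; Z[9]=3
i=10: min(r-i=2, Z[3]=0)=0; Z[10]=0
i=11: min(r-i=1, Z[4]=1)=1; Z[11]=1
i=12: outside box; Z[12]=0
i=13: outside box; Z[13]=0
i=14: outside box; Z[14]=0
i=15: outside box; Z[15]=1 extend→box=[15,16)
i=16: outside box; Z[16]=0
i=17: outside box; Z[17]=0
i=18: outside box; Z[18]=0
i=19: outside box; Z[19]=0
i=20: outside box; Z[20]=0
i=21: outside box; Z[21]=0
i=22: outside box; Z[22]=1 extend→box=[22,23)
i=23: outside box; Z[23]=0
i=24: outside box; Z[24]=0
i=25: outside box; Z[25]=0
i=26: outside box; Z[26]=0

[27, 0, 3, 0, 1, 5, 0, 5, 0, 3, 0, 1, 0, 0, 0, 1, 0, 0, 0, 0, 0, 0, 1, 0, 0, 0, 0]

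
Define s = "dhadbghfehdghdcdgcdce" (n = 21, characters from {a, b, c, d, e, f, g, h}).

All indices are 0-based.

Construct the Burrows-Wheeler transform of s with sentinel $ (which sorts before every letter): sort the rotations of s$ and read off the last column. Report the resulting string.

rank  rotation                last
    0  $dhadbghfehdghdcdgcdce  e
    1  adbghfehdghdcdgcdce$dh  h
    2  bghfehdghdcdgcdce$dhad  d
    3  cdce$dhadbghfehdghdcdg  g
    4  cdgcdce$dhadbghfehdghd  d
    5  ce$dhadbghfehdghdcdgcd  d
    6  dbghfehdghdcdgcdce$dha  a
    7  dcdgcdce$dhadbghfehdgh  h
    8  dce$dhadbghfehdghdcdgc  c
    9  dgcdce$dhadbghfehdghdc  c
   10  dghdcdgcdce$dhadbghfeh  h
   11  dhadbghfehdghdcdgcdce$  $
   12  e$dhadbghfehdghdcdgcdc  c
   13  ehdghdcdgcdce$dhadbghf  f
   14  fehdghdcdgcdce$dhadbgh  h
   15  gcdce$dhadbghfehdghdcd  d
   16  ghdcdgcdce$dhadbghfehd  d
   17  ghfehdghdcdgcdce$dhadb  b
   18  hadbghfehdghdcdgcdce$d  d
   19  hdcdgcdce$dhadbghfehdg  g
   20  hdghdcdgcdce$dhadbghfe  e
   21  hfehdghdcdgcdce$dhadbg  g

ehdgddahcch$cfhddbdgeg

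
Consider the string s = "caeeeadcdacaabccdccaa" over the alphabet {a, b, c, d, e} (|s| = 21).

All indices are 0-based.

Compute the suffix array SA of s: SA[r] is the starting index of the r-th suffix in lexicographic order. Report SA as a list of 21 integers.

[20, 19, 11, 12, 9, 5, 1, 13, 18, 10, 0, 17, 14, 7, 15, 8, 16, 6, 4, 3, 2]

rank→(start, suffix):
  0 → (20, 'a')
  1 → (19, 'aa')
  2 → (11, 'aabccdccaa')
  3 → (12, 'abccdccaa')
  4 → (9, 'acaabccdccaa')
  5 → (5, 'adcdacaabccdccaa')
  6 → (1, 'aeeeadcdacaabccdccaa')
  7 → (13, 'bccdccaa')
  8 → (18, 'caa')
  9 → (10, 'caabccdccaa')
  10 → (0, 'caeeeadcdacaabccdccaa')
  11 → (17, 'ccaa')
  12 → (14, 'ccdccaa')
  13 → (7, 'cdacaabccdccaa')
  14 → (15, 'cdccaa')
  15 → (8, 'dacaabccdccaa')
  16 → (16, 'dccaa')
  17 → (6, 'dcdacaabccdccaa')
  18 → (4, 'eadcdacaabccdccaa')
  19 → (3, 'eeadcdacaabccdccaa')
  20 → (2, 'eeeadcdacaabccdccaa')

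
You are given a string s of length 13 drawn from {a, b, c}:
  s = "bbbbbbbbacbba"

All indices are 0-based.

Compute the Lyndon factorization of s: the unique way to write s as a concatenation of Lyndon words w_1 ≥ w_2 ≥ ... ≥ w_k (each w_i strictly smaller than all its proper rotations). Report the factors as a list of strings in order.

emit factor 1: 'b' (i=0, period=1)
emit factor 2: 'b' (i=1, period=1)
emit factor 3: 'b' (i=2, period=1)
emit factor 4: 'b' (i=3, period=1)
emit factor 5: 'b' (i=4, period=1)
emit factor 6: 'b' (i=5, period=1)
emit factor 7: 'b' (i=6, period=1)
emit factor 8: 'b' (i=7, period=1)
emit factor 9: 'acbb' (i=8, period=4)
emit factor 10: 'a' (i=12, period=1)

["b", "b", "b", "b", "b", "b", "b", "b", "acbb", "a"]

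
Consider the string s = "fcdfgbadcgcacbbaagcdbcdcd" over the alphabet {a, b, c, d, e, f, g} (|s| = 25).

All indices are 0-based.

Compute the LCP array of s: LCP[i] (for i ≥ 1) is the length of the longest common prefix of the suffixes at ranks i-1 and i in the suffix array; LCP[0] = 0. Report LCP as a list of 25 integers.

[0, 1, 1, 1, 0, 2, 1, 1, 0, 1, 1, 2, 2, 2, 1, 0, 1, 1, 2, 1, 0, 1, 0, 1, 2]

rank→(start, suffix):
  0 → (15, 'aagcdbcdcd')
  1 → (11, 'acbbaagcdbcdcd')
  2 → (6, 'adcgcacbbaagcdbcdcd')
  3 → (16, 'agcdbcdcd')
  4 → (14, 'baagcdbcdcd')
  5 → (5, 'badcgcacbbaagcdbcdcd')
  6 → (13, 'bbaagcdbcdcd')
  7 → (20, 'bcdcd')
  8 → (10, 'cacbbaagcdbcdcd')
  9 → (12, 'cbbaagcdbcdcd')
  10 → (23, 'cd')
  11 → (18, 'cdbcdcd')
  12 → (21, 'cdcd')
  13 → (1, 'cdfgbadcgcacbbaagcdbcdcd')
  14 → (8, 'cgcacbbaagcdbcdcd')
  15 → (24, 'd')
  16 → (19, 'dbcdcd')
  17 → (22, 'dcd')
  18 → (7, 'dcgcacbbaagcdbcdcd')
  19 → (2, 'dfgbadcgcacbbaagcdbcdcd')
  20 → (0, 'fcdfgbadcgcacbbaagcdbcdcd')
  21 → (3, 'fgbadcgcacbbaagcdbcdcd')
  22 → (4, 'gbadcgcacbbaagcdbcdcd')
  23 → (9, 'gcacbbaagcdbcdcd')
  24 → (17, 'gcdbcdcd')

SA = [15, 11, 6, 16, 14, 5, 13, 20, 10, 12, 23, 18, 21, 1, 8, 24, 19, 22, 7, 2, 0, 3, 4, 9, 17]
[i] adj suffixes → lcp
  [1] 15/11 → 1 ('a')
  [2] 11/6 → 1 ('a')
  [3] 6/16 → 1 ('a')
  [4] 16/14 → 0 ('')
  [5] 14/5 → 2 ('ba')
  [6] 5/13 → 1 ('b')
  [7] 13/20 → 1 ('b')
  [8] 20/10 → 0 ('')
  [9] 10/12 → 1 ('c')
  [10] 12/23 → 1 ('c')
  [11] 23/18 → 2 ('cd')
  [12] 18/21 → 2 ('cd')
  [13] 21/1 → 2 ('cd')
  [14] 1/8 → 1 ('c')
  [15] 8/24 → 0 ('')
  [16] 24/19 → 1 ('d')
  [17] 19/22 → 1 ('d')
  [18] 22/7 → 2 ('dc')
  [19] 7/2 → 1 ('d')
  [20] 2/0 → 0 ('')
  [21] 0/3 → 1 ('f')
  [22] 3/4 → 0 ('')
  [23] 4/9 → 1 ('g')
  [24] 9/17 → 2 ('gc')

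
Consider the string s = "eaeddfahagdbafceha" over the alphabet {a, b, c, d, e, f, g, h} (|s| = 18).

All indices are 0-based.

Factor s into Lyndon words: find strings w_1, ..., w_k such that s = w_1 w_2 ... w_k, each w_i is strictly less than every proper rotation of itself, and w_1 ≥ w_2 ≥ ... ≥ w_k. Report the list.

["e", "aeddfahagdbafceh", "a"]

emit factor 1: 'e' (i=0, period=1)
emit factor 2: 'aeddfahagdbafceh' (i=1, period=16)
emit factor 3: 'a' (i=17, period=1)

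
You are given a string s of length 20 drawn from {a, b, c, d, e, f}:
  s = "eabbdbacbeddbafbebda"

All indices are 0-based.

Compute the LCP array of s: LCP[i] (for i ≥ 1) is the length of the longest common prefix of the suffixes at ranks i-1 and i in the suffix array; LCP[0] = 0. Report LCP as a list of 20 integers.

sorted suffixes:
  #0 SA[0]=19  'a'
  #1 SA[1]=1  'abbdbacbeddbafbebda'
  #2 SA[2]=6  'acbeddbafbebda'
  #3 SA[3]=13  'afbebda'
  #4 SA[4]=5  'bacbeddbafbebda'
  #5 SA[5]=12  'bafbebda'
  #6 SA[6]=2  'bbdbacbeddbafbebda'
  #7 SA[7]=17  'bda'
  #8 SA[8]=3  'bdbacbeddbafbebda'
  #9 SA[9]=15  'bebda'
  #10 SA[10]=8  'beddbafbebda'
  #11 SA[11]=7  'cbeddbafbebda'
  #12 SA[12]=18  'da'
  #13 SA[13]=4  'dbacbeddbafbebda'
  #14 SA[14]=11  'dbafbebda'
  #15 SA[15]=10  'ddbafbebda'
  #16 SA[16]=0  'eabbdbacbeddbafbebda'
  #17 SA[17]=16  'ebda'
  #18 SA[18]=9  'eddbafbebda'
  #19 SA[19]=14  'fbebda'

SA = [19, 1, 6, 13, 5, 12, 2, 17, 3, 15, 8, 7, 18, 4, 11, 10, 0, 16, 9, 14]
i: (SA[i-1],SA[i]) lcp shared
  1: (19,1) 1 'a'
  2: (1,6) 1 'a'
  3: (6,13) 1 'a'
  4: (13,5) 0 ''
  5: (5,12) 2 'ba'
  6: (12,2) 1 'b'
  7: (2,17) 1 'b'
  8: (17,3) 2 'bd'
  9: (3,15) 1 'b'
  10: (15,8) 2 'be'
  11: (8,7) 0 ''
  12: (7,18) 0 ''
  13: (18,4) 1 'd'
  14: (4,11) 3 'dba'
  15: (11,10) 1 'd'
  16: (10,0) 0 ''
  17: (0,16) 1 'e'
  18: (16,9) 1 'e'
  19: (9,14) 0 ''

[0, 1, 1, 1, 0, 2, 1, 1, 2, 1, 2, 0, 0, 1, 3, 1, 0, 1, 1, 0]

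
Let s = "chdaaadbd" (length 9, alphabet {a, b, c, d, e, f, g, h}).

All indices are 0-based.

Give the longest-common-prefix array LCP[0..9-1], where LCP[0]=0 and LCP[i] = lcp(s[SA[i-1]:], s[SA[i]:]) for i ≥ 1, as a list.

[0, 2, 1, 0, 0, 0, 1, 1, 0]

rank | idx | suffix
   0 |   3 | aaadbd
   1 |   4 | aadbd
   2 |   5 | adbd
   3 |   7 | bd
   4 |   0 | chdaaadbd
   5 |   8 | d
   6 |   2 | daaadbd
   7 |   6 | dbd
   8 |   1 | hdaaadbd

SA = [3, 4, 5, 7, 0, 8, 2, 6, 1]
rank  pair      lcp
   1  s[3:],s[4:]  2  'aa'
   2  s[4:],s[5:]  1  'a'
   3  s[5:],s[7:]  0  ''
   4  s[7:],s[0:]  0  ''
   5  s[0:],s[8:]  0  ''
   6  s[8:],s[2:]  1  'd'
   7  s[2:],s[6:]  1  'd'
   8  s[6:],s[1:]  0  ''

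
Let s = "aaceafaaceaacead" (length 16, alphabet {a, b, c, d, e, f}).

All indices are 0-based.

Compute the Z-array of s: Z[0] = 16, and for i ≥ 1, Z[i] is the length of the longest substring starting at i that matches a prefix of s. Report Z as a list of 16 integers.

[16, 1, 0, 0, 1, 0, 5, 1, 0, 0, 5, 1, 0, 0, 1, 0]

Z[0]=16
i=1: fresh scan; Z[1]=1 scan→box=[1,2)
i=2: fresh scan; Z[2]=0
i=3: fresh scan; Z[3]=0
i=4: fresh scan; Z[4]=1 scan→box=[4,5)
i=5: fresh scan; Z[5]=0
i=6: fresh scan; Z[6]=5 scan→box=[6,11)
i=7: min(r-i=4, Z[1]=1)=1; Z[7]=1
i=8: min(r-i=3, Z[2]=0)=0; Z[8]=0
i=9: min(r-i=2, Z[3]=0)=0; Z[9]=0
i=10: min(r-i=1, Z[4]=1)=1; Z[10]=5 scan→box=[10,15)
i=11: min(r-i=4, Z[1]=1)=1; Z[11]=1
i=12: min(r-i=3, Z[2]=0)=0; Z[12]=0
i=13: min(r-i=2, Z[3]=0)=0; Z[13]=0
i=14: min(r-i=1, Z[4]=1)=1; Z[14]=1
i=15: fresh scan; Z[15]=0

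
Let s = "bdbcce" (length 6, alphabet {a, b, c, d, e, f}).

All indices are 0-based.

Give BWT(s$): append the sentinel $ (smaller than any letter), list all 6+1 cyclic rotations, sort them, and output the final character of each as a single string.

ed$bcbc

rank  rotation last
    0  $bdbcce  e
    1  bcce$bd  d
    2  bdbcce$  $
    3  cce$bdb  b
    4  ce$bdbc  c
    5  dbcce$b  b
    6  e$bdbcc  c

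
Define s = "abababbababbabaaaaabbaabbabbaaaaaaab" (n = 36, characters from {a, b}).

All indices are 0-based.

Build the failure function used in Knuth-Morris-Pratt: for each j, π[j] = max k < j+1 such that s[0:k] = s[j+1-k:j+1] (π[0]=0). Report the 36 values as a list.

π[0] = 0
j=1 s[j]='b': π[1]=0 (border '')
j=2 s[j]='a': π[2]=1 (border 'a')
j=3 s[j]='b': π[3]=2 (border 'ab')
j=4 s[j]='a': π[4]=3 (border 'aba')
j=5 s[j]='b': π[5]=4 (border 'abab')
j=6 s[j]='b': k: 4→2→0; π[6]=0 (border '')
j=7 s[j]='a': π[7]=1 (border 'a')
j=8 s[j]='b': π[8]=2 (border 'ab')
j=9 s[j]='a': π[9]=3 (border 'aba')
j=10 s[j]='b': π[10]=4 (border 'abab')
j=11 s[j]='b': k: 4→2→0; π[11]=0 (border '')
j=12 s[j]='a': π[12]=1 (border 'a')
j=13 s[j]='b': π[13]=2 (border 'ab')
j=14 s[j]='a': π[14]=3 (border 'aba')
j=15 s[j]='a': k: 3→1→0; π[15]=1 (border 'a')
j=16 s[j]='a': k: 1→0; π[16]=1 (border 'a')
j=17 s[j]='a': k: 1→0; π[17]=1 (border 'a')
j=18 s[j]='a': k: 1→0; π[18]=1 (border 'a')
j=19 s[j]='b': π[19]=2 (border 'ab')
j=20 s[j]='b': k: 2→0; π[20]=0 (border '')
j=21 s[j]='a': π[21]=1 (border 'a')
j=22 s[j]='a': k: 1→0; π[22]=1 (border 'a')
j=23 s[j]='b': π[23]=2 (border 'ab')
j=24 s[j]='b': k: 2→0; π[24]=0 (border '')
j=25 s[j]='a': π[25]=1 (border 'a')
j=26 s[j]='b': π[26]=2 (border 'ab')
j=27 s[j]='b': k: 2→0; π[27]=0 (border '')
j=28 s[j]='a': π[28]=1 (border 'a')
j=29 s[j]='a': k: 1→0; π[29]=1 (border 'a')
j=30 s[j]='a': k: 1→0; π[30]=1 (border 'a')
j=31 s[j]='a': k: 1→0; π[31]=1 (border 'a')
j=32 s[j]='a': k: 1→0; π[32]=1 (border 'a')
j=33 s[j]='a': k: 1→0; π[33]=1 (border 'a')
j=34 s[j]='a': k: 1→0; π[34]=1 (border 'a')
j=35 s[j]='b': π[35]=2 (border 'ab')

[0, 0, 1, 2, 3, 4, 0, 1, 2, 3, 4, 0, 1, 2, 3, 1, 1, 1, 1, 2, 0, 1, 1, 2, 0, 1, 2, 0, 1, 1, 1, 1, 1, 1, 1, 2]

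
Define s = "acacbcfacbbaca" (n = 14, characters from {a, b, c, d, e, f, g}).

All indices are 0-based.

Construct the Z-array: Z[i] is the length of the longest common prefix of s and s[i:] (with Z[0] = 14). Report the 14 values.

[14, 0, 2, 0, 0, 0, 0, 2, 0, 0, 0, 3, 0, 1]

Z[0]=14
i=1: fresh scan; Z[1]=0
i=2: fresh scan; Z[2]=2 extend→box=[2,4)
i=3: min(r-i=1, Z[1]=0)=0; Z[3]=0
i=4: fresh scan; Z[4]=0
i=5: fresh scan; Z[5]=0
i=6: fresh scan; Z[6]=0
i=7: fresh scan; Z[7]=2 extend→box=[7,9)
i=8: min(r-i=1, Z[1]=0)=0; Z[8]=0
i=9: fresh scan; Z[9]=0
i=10: fresh scan; Z[10]=0
i=11: fresh scan; Z[11]=3 extend→box=[11,14)
i=12: min(r-i=2, Z[1]=0)=0; Z[12]=0
i=13: min(r-i=1, Z[2]=2)=1; Z[13]=1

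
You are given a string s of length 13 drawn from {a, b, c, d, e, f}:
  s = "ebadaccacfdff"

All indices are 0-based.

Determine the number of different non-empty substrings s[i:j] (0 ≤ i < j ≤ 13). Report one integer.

sorted suffixes:
  #0 SA[0]=4  'accacfdff'
  #1 SA[1]=7  'acfdff'
  #2 SA[2]=2  'adaccacfdff'
  #3 SA[3]=1  'badaccacfdff'
  #4 SA[4]=6  'cacfdff'
  #5 SA[5]=5  'ccacfdff'
  #6 SA[6]=8  'cfdff'
  #7 SA[7]=3  'daccacfdff'
  #8 SA[8]=10  'dff'
  #9 SA[9]=0  'ebadaccacfdff'
  #10 SA[10]=12  'f'
  #11 SA[11]=9  'fdff'
  #12 SA[12]=11  'ff'

SA = [4, 7, 2, 1, 6, 5, 8, 3, 10, 0, 12, 9, 11]
rank  pair      lcp
   1  s[4:],s[7:]  2  'ac'
   2  s[7:],s[2:]  1  'a'
   3  s[2:],s[1:]  0  ''
   4  s[1:],s[6:]  0  ''
   5  s[6:],s[5:]  1  'c'
   6  s[5:],s[8:]  1  'c'
   7  s[8:],s[3:]  0  ''
   8  s[3:],s[10:]  1  'd'
   9  s[10:],s[0:]  0  ''
  10  s[0:],s[12:]  0  ''
  11  s[12:],s[9:]  1  'f'
  12  s[9:],s[11:]  1  'f'

n(n+1)/2 = 13·14/2 = 91
Σ LCP = 0 + 2 + 1 + 0 + 0 + 1 + 1 + 0 + 1 + 0 + 0 + 1 + 1 = 8
distinct = 91 − 8 = 83

83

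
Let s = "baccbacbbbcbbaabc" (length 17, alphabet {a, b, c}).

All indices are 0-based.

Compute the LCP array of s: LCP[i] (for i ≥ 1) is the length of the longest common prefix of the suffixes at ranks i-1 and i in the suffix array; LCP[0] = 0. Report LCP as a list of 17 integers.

[0, 1, 1, 2, 0, 2, 3, 1, 2, 2, 1, 2, 0, 1, 2, 3, 1]

rank | idx | suffix
   0 |  13 | aabc
   1 |  14 | abc
   2 |   5 | acbbbcbbaabc
   3 |   1 | accbacbbbcbbaabc
   4 |  12 | baabc
   5 |   4 | bacbbbcbbaabc
   6 |   0 | baccbacbbbcbbaabc
   7 |  11 | bbaabc
   8 |   7 | bbbcbbaabc
   9 |   8 | bbcbbaabc
  10 |  15 | bc
  11 |   9 | bcbbaabc
  12 |  16 | c
  13 |   3 | cbacbbbcbbaabc
  14 |  10 | cbbaabc
  15 |   6 | cbbbcbbaabc
  16 |   2 | ccbacbbbcbbaabc

SA = [13, 14, 5, 1, 12, 4, 0, 11, 7, 8, 15, 9, 16, 3, 10, 6, 2]
i: (SA[i-1],SA[i]) lcp shared
  1: (13,14) 1 'a'
  2: (14,5) 1 'a'
  3: (5,1) 2 'ac'
  4: (1,12) 0 ''
  5: (12,4) 2 'ba'
  6: (4,0) 3 'bac'
  7: (0,11) 1 'b'
  8: (11,7) 2 'bb'
  9: (7,8) 2 'bb'
  10: (8,15) 1 'b'
  11: (15,9) 2 'bc'
  12: (9,16) 0 ''
  13: (16,3) 1 'c'
  14: (3,10) 2 'cb'
  15: (10,6) 3 'cbb'
  16: (6,2) 1 'c'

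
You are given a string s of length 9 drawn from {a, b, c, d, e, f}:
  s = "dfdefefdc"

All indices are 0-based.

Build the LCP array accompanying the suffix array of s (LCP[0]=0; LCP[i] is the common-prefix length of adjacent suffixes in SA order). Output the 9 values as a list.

rank | idx | suffix
   0 |   8 | c
   1 |   7 | dc
   2 |   2 | defefdc
   3 |   0 | dfdefefdc
   4 |   5 | efdc
   5 |   3 | efefdc
   6 |   6 | fdc
   7 |   1 | fdefefdc
   8 |   4 | fefdc

SA = [8, 7, 2, 0, 5, 3, 6, 1, 4]
rank  pair      lcp
   1  s[8:],s[7:]  0  ''
   2  s[7:],s[2:]  1  'd'
   3  s[2:],s[0:]  1  'd'
   4  s[0:],s[5:]  0  ''
   5  s[5:],s[3:]  2  'ef'
   6  s[3:],s[6:]  0  ''
   7  s[6:],s[1:]  2  'fd'
   8  s[1:],s[4:]  1  'f'

[0, 0, 1, 1, 0, 2, 0, 2, 1]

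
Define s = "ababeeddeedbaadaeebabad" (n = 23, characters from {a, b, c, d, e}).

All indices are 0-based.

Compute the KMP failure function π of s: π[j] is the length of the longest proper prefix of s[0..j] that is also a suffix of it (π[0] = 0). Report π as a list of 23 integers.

π[0] = 0
j=1 s[j]='b': π[1]=0 (border '')
j=2 s[j]='a': π[2]=1 (border 'a')
j=3 s[j]='b': π[3]=2 (border 'ab')
j=4 s[j]='e': k: 2→0; π[4]=0 (border '')
j=5 s[j]='e': π[5]=0 (border '')
j=6 s[j]='d': π[6]=0 (border '')
j=7 s[j]='d': π[7]=0 (border '')
j=8 s[j]='e': π[8]=0 (border '')
j=9 s[j]='e': π[9]=0 (border '')
j=10 s[j]='d': π[10]=0 (border '')
j=11 s[j]='b': π[11]=0 (border '')
j=12 s[j]='a': π[12]=1 (border 'a')
j=13 s[j]='a': k: 1→0; π[13]=1 (border 'a')
j=14 s[j]='d': k: 1→0; π[14]=0 (border '')
j=15 s[j]='a': π[15]=1 (border 'a')
j=16 s[j]='e': k: 1→0; π[16]=0 (border '')
j=17 s[j]='e': π[17]=0 (border '')
j=18 s[j]='b': π[18]=0 (border '')
j=19 s[j]='a': π[19]=1 (border 'a')
j=20 s[j]='b': π[20]=2 (border 'ab')
j=21 s[j]='a': π[21]=3 (border 'aba')
j=22 s[j]='d': k: 3→1→0; π[22]=0 (border '')

[0, 0, 1, 2, 0, 0, 0, 0, 0, 0, 0, 0, 1, 1, 0, 1, 0, 0, 0, 1, 2, 3, 0]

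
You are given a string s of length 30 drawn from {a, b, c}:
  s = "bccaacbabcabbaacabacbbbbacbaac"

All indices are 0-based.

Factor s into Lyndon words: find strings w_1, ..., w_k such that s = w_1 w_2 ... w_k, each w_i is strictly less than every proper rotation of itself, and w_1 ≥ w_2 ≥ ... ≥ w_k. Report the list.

emit factor 1: 'bcc' (i=0, period=3)
emit factor 2: 'aacbabcabb' (i=3, period=10)
emit factor 3: 'aacabacbbbbacb' (i=13, period=14)
emit factor 4: 'aac' (i=27, period=3)

["bcc", "aacbabcabb", "aacabacbbbbacb", "aac"]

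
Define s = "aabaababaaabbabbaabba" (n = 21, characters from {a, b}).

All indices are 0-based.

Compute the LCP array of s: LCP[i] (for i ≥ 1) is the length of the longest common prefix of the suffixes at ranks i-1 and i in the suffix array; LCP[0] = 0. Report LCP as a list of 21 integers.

[0, 1, 2, 4, 3, 5, 1, 4, 3, 2, 4, 4, 0, 2, 3, 4, 2, 3, 1, 3, 3]

rank | idx | suffix
   0 |  20 | a
   1 |   8 | aaabbabbaabba
   2 |   0 | aabaababaaabbabbaabba
   3 |   3 | aababaaabbabbaabba
   4 |  16 | aabba
   5 |   9 | aabbabbaabba
   6 |   6 | abaaabbabbaabba
   7 |   1 | abaababaaabbabbaabba
   8 |   4 | ababaaabbabbaabba
   9 |  17 | abba
  10 |  13 | abbaabba
  11 |  10 | abbabbaabba
  12 |  19 | ba
  13 |   7 | baaabbabbaabba
  14 |   2 | baababaaabbabbaabba
  15 |  15 | baabba
  16 |   5 | babaaabbabbaabba
  17 |  12 | babbaabba
  18 |  18 | bba
  19 |  14 | bbaabba
  20 |  11 | bbabbaabba

SA = [20, 8, 0, 3, 16, 9, 6, 1, 4, 17, 13, 10, 19, 7, 2, 15, 5, 12, 18, 14, 11]
rank  pair      lcp
   1  s[20:],s[8:]  1  'a'
   2  s[8:],s[0:]  2  'aa'
   3  s[0:],s[3:]  4  'aaba'
   4  s[3:],s[16:]  3  'aab'
   5  s[16:],s[9:]  5  'aabba'
   6  s[9:],s[6:]  1  'a'
   7  s[6:],s[1:]  4  'abaa'
   8  s[1:],s[4:]  3  'aba'
   9  s[4:],s[17:]  2  'ab'
  10  s[17:],s[13:]  4  'abba'
  11  s[13:],s[10:]  4  'abba'
  12  s[10:],s[19:]  0  ''
  13  s[19:],s[7:]  2  'ba'
  14  s[7:],s[2:]  3  'baa'
  15  s[2:],s[15:]  4  'baab'
  16  s[15:],s[5:]  2  'ba'
  17  s[5:],s[12:]  3  'bab'
  18  s[12:],s[18:]  1  'b'
  19  s[18:],s[14:]  3  'bba'
  20  s[14:],s[11:]  3  'bba'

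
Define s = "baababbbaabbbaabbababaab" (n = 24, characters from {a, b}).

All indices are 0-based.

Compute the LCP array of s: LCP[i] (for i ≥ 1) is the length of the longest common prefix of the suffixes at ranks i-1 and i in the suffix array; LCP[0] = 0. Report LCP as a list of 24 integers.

rank | idx | suffix
   0 |  21 | aab
   1 |   1 | aababbbaabbbaabbababaab
   2 |  13 | aabbababaab
   3 |   8 | aabbbaabbababaab
   4 |  22 | ab
   5 |  19 | abaab
   6 |  17 | ababaab
   7 |   2 | ababbbaabbbaabbababaab
   8 |  14 | abbababaab
   9 |   9 | abbbaabbababaab
  10 |   4 | abbbaabbbaabbababaab
  11 |  23 | b
  12 |  20 | baab
  13 |   0 | baababbbaabbbaabbababaab
  14 |  12 | baabbababaab
  15 |   7 | baabbbaabbababaab
  16 |  18 | babaab
  17 |  16 | bababaab
  18 |   3 | babbbaabbbaabbababaab
  19 |  11 | bbaabbababaab
  20 |   6 | bbaabbbaabbababaab
  21 |  15 | bbababaab
  22 |  10 | bbbaabbababaab
  23 |   5 | bbbaabbbaabbababaab

SA = [21, 1, 13, 8, 22, 19, 17, 2, 14, 9, 4, 23, 20, 0, 12, 7, 18, 16, 3, 11, 6, 15, 10, 5]
i: (SA[i-1],SA[i]) lcp shared
  1: (21,1) 3 'aab'
  2: (1,13) 3 'aab'
  3: (13,8) 4 'aabb'
  4: (8,22) 1 'a'
  5: (22,19) 2 'ab'
  6: (19,17) 3 'aba'
  7: (17,2) 4 'abab'
  8: (2,14) 2 'ab'
  9: (14,9) 3 'abb'
  10: (9,4) 8 'abbbaabb'
  11: (4,23) 0 ''
  12: (23,20) 1 'b'
  13: (20,0) 4 'baab'
  14: (0,12) 4 'baab'
  15: (12,7) 5 'baabb'
  16: (7,18) 2 'ba'
  17: (18,16) 4 'baba'
  18: (16,3) 3 'bab'
  19: (3,11) 1 'b'
  20: (11,6) 6 'bbaabb'
  21: (6,15) 3 'bba'
  22: (15,10) 2 'bb'
  23: (10,5) 7 'bbbaabb'

[0, 3, 3, 4, 1, 2, 3, 4, 2, 3, 8, 0, 1, 4, 4, 5, 2, 4, 3, 1, 6, 3, 2, 7]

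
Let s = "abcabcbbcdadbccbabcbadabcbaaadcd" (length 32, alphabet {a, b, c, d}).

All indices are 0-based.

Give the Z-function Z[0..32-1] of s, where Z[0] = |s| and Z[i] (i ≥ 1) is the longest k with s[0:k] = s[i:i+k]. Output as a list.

[32, 0, 0, 3, 0, 0, 0, 0, 0, 0, 1, 0, 0, 0, 0, 0, 3, 0, 0, 0, 1, 0, 3, 0, 0, 0, 1, 1, 1, 0, 0, 0]

Z[0]=32
i=1: outside box; Z[1]=0
i=2: outside box; Z[2]=0
i=3: outside box; Z[3]=3 scan→box=[3,6)
i=4: min(r-i=2, Z[1]=0)=0; Z[4]=0
i=5: min(r-i=1, Z[2]=0)=0; Z[5]=0
i=6: outside box; Z[6]=0
i=7: outside box; Z[7]=0
i=8: outside box; Z[8]=0
i=9: outside box; Z[9]=0
i=10: outside box; Z[10]=1 scan→box=[10,11)
i=11: outside box; Z[11]=0
i=12: outside box; Z[12]=0
i=13: outside box; Z[13]=0
i=14: outside box; Z[14]=0
i=15: outside box; Z[15]=0
i=16: outside box; Z[16]=3 scan→box=[16,19)
i=17: min(r-i=2, Z[1]=0)=0; Z[17]=0
i=18: min(r-i=1, Z[2]=0)=0; Z[18]=0
i=19: outside box; Z[19]=0
i=20: outside box; Z[20]=1 scan→box=[20,21)
i=21: outside box; Z[21]=0
i=22: outside box; Z[22]=3 scan→box=[22,25)
i=23: min(r-i=2, Z[1]=0)=0; Z[23]=0
i=24: min(r-i=1, Z[2]=0)=0; Z[24]=0
i=25: outside box; Z[25]=0
i=26: outside box; Z[26]=1 scan→box=[26,27)
i=27: outside box; Z[27]=1 scan→box=[27,28)
i=28: outside box; Z[28]=1 scan→box=[28,29)
i=29: outside box; Z[29]=0
i=30: outside box; Z[30]=0
i=31: outside box; Z[31]=0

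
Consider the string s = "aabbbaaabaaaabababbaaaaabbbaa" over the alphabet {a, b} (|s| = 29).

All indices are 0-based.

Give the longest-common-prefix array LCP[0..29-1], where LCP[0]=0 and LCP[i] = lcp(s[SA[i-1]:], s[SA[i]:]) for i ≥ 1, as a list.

rank→(start, suffix):
  0 → (28, 'a')
  1 → (27, 'aa')
  2 → (19, 'aaaaabbbaa')
  3 → (9, 'aaaabababbaaaaabbbaa')
  4 → (20, 'aaaabbbaa')
  5 → (5, 'aaabaaaabababbaaaaabbbaa')
  6 → (10, 'aaabababbaaaaabbbaa')
  7 → (21, 'aaabbbaa')
  8 → (6, 'aabaaaabababbaaaaabbbaa')
  9 → (11, 'aabababbaaaaabbbaa')
  10 → (22, 'aabbbaa')
  11 → (0, 'aabbbaaabaaaabababbaaaaabbbaa')
  12 → (7, 'abaaaabababbaaaaabbbaa')
  13 → (12, 'abababbaaaaabbbaa')
  14 → (14, 'ababbaaaaabbbaa')
  15 → (16, 'abbaaaaabbbaa')
  16 → (23, 'abbbaa')
  17 → (1, 'abbbaaabaaaabababbaaaaabbbaa')
  18 → (26, 'baa')
  19 → (18, 'baaaaabbbaa')
  20 → (8, 'baaaabababbaaaaabbbaa')
  21 → (4, 'baaabaaaabababbaaaaabbbaa')
  22 → (13, 'bababbaaaaabbbaa')
  23 → (15, 'babbaaaaabbbaa')
  24 → (25, 'bbaa')
  25 → (17, 'bbaaaaabbbaa')
  26 → (3, 'bbaaabaaaabababbaaaaabbbaa')
  27 → (24, 'bbbaa')
  28 → (2, 'bbbaaabaaaabababbaaaaabbbaa')

SA = [28, 27, 19, 9, 20, 5, 10, 21, 6, 11, 22, 0, 7, 12, 14, 16, 23, 1, 26, 18, 8, 4, 13, 15, 25, 17, 3, 24, 2]
i: (SA[i-1],SA[i]) lcp shared
  1: (28,27) 1 'a'
  2: (27,19) 2 'aa'
  3: (19,9) 4 'aaaa'
  4: (9,20) 5 'aaaab'
  5: (20,5) 3 'aaa'
  6: (5,10) 5 'aaaba'
  7: (10,21) 4 'aaab'
  8: (21,6) 2 'aa'
  9: (6,11) 4 'aaba'
  10: (11,22) 3 'aab'
  11: (22,0) 7 'aabbbaa'
  12: (0,7) 1 'a'
  13: (7,12) 3 'aba'
  14: (12,14) 4 'abab'
  15: (14,16) 2 'ab'
  16: (16,23) 3 'abb'
  17: (23,1) 6 'abbbaa'
  18: (1,26) 0 ''
  19: (26,18) 3 'baa'
  20: (18,8) 5 'baaaa'
  21: (8,4) 4 'baaa'
  22: (4,13) 2 'ba'
  23: (13,15) 3 'bab'
  24: (15,25) 1 'b'
  25: (25,17) 4 'bbaa'
  26: (17,3) 5 'bbaaa'
  27: (3,24) 2 'bb'
  28: (24,2) 5 'bbbaa'

[0, 1, 2, 4, 5, 3, 5, 4, 2, 4, 3, 7, 1, 3, 4, 2, 3, 6, 0, 3, 5, 4, 2, 3, 1, 4, 5, 2, 5]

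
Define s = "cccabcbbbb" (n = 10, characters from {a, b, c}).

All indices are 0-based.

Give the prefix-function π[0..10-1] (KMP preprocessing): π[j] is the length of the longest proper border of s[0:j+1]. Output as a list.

π[0] = 0
j=1 s[j]='c': π[1]=1 (border 'c')
j=2 s[j]='c': π[2]=2 (border 'cc')
j=3 s[j]='a': k: 2→1→0; π[3]=0 (border '')
j=4 s[j]='b': π[4]=0 (border '')
j=5 s[j]='c': π[5]=1 (border 'c')
j=6 s[j]='b': k: 1→0; π[6]=0 (border '')
j=7 s[j]='b': π[7]=0 (border '')
j=8 s[j]='b': π[8]=0 (border '')
j=9 s[j]='b': π[9]=0 (border '')

[0, 1, 2, 0, 0, 1, 0, 0, 0, 0]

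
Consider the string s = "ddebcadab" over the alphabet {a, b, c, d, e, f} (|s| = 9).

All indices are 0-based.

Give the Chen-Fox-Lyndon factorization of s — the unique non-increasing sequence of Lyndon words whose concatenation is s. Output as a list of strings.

["dde", "bc", "ad", "ab"]

emit factor 1: 'dde' (i=0, period=3)
emit factor 2: 'bc' (i=3, period=2)
emit factor 3: 'ad' (i=5, period=2)
emit factor 4: 'ab' (i=7, period=2)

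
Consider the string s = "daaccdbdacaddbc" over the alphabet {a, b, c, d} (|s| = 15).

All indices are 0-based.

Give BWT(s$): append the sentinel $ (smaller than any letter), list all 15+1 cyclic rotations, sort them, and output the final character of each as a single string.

rank  rotation          last
    0  $daaccdbdacaddbc  c
    1  aaccdbdacaddbc$d  d
    2  acaddbc$daaccdbd  d
    3  accdbdacaddbc$da  a
    4  addbc$daaccdbdac  c
    5  bc$daaccdbdacadd  d
    6  bdacaddbc$daaccd  d
    7  c$daaccdbdacaddb  b
    8  caddbc$daaccdbda  a
    9  ccdbdacaddbc$daa  a
   10  cdbdacaddbc$daac  c
   11  daaccdbdacaddbc$  $
   12  dacaddbc$daaccdb  b
   13  dbc$daaccdbdacad  d
   14  dbdacaddbc$daacc  c
   15  ddbc$daaccdbdaca  a

cddacddbaac$bdca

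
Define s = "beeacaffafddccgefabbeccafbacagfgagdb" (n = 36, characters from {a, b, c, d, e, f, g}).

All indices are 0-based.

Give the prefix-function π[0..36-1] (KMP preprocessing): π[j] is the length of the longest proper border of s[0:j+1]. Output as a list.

π[0] = 0
j=1 s[j]='e': π[1]=0 (border '')
j=2 s[j]='e': π[2]=0 (border '')
j=3 s[j]='a': π[3]=0 (border '')
j=4 s[j]='c': π[4]=0 (border '')
j=5 s[j]='a': π[5]=0 (border '')
j=6 s[j]='f': π[6]=0 (border '')
j=7 s[j]='f': π[7]=0 (border '')
j=8 s[j]='a': π[8]=0 (border '')
j=9 s[j]='f': π[9]=0 (border '')
j=10 s[j]='d': π[10]=0 (border '')
j=11 s[j]='d': π[11]=0 (border '')
j=12 s[j]='c': π[12]=0 (border '')
j=13 s[j]='c': π[13]=0 (border '')
j=14 s[j]='g': π[14]=0 (border '')
j=15 s[j]='e': π[15]=0 (border '')
j=16 s[j]='f': π[16]=0 (border '')
j=17 s[j]='a': π[17]=0 (border '')
j=18 s[j]='b': π[18]=1 (border 'b')
j=19 s[j]='b': k: 1→0; π[19]=1 (border 'b')
j=20 s[j]='e': π[20]=2 (border 'be')
j=21 s[j]='c': k: 2→0; π[21]=0 (border '')
j=22 s[j]='c': π[22]=0 (border '')
j=23 s[j]='a': π[23]=0 (border '')
j=24 s[j]='f': π[24]=0 (border '')
j=25 s[j]='b': π[25]=1 (border 'b')
j=26 s[j]='a': k: 1→0; π[26]=0 (border '')
j=27 s[j]='c': π[27]=0 (border '')
j=28 s[j]='a': π[28]=0 (border '')
j=29 s[j]='g': π[29]=0 (border '')
j=30 s[j]='f': π[30]=0 (border '')
j=31 s[j]='g': π[31]=0 (border '')
j=32 s[j]='a': π[32]=0 (border '')
j=33 s[j]='g': π[33]=0 (border '')
j=34 s[j]='d': π[34]=0 (border '')
j=35 s[j]='b': π[35]=1 (border 'b')

[0, 0, 0, 0, 0, 0, 0, 0, 0, 0, 0, 0, 0, 0, 0, 0, 0, 0, 1, 1, 2, 0, 0, 0, 0, 1, 0, 0, 0, 0, 0, 0, 0, 0, 0, 1]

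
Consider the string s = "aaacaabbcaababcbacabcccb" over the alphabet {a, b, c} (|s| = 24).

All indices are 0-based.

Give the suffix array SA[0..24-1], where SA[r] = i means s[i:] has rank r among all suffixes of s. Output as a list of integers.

rank→(start, suffix):
  0 → (0, 'aaacaabbcaababcbacabcccb')
  1 → (9, 'aababcbacabcccb')
  2 → (4, 'aabbcaababcbacabcccb')
  3 → (1, 'aacaabbcaababcbacabcccb')
  4 → (10, 'ababcbacabcccb')
  5 → (5, 'abbcaababcbacabcccb')
  6 → (12, 'abcbacabcccb')
  7 → (18, 'abcccb')
  8 → (2, 'acaabbcaababcbacabcccb')
  9 → (16, 'acabcccb')
  10 → (23, 'b')
  11 → (11, 'babcbacabcccb')
  12 → (15, 'bacabcccb')
  13 → (6, 'bbcaababcbacabcccb')
  14 → (7, 'bcaababcbacabcccb')
  15 → (13, 'bcbacabcccb')
  16 → (19, 'bcccb')
  17 → (8, 'caababcbacabcccb')
  18 → (3, 'caabbcaababcbacabcccb')
  19 → (17, 'cabcccb')
  20 → (22, 'cb')
  21 → (14, 'cbacabcccb')
  22 → (21, 'ccb')
  23 → (20, 'cccb')

[0, 9, 4, 1, 10, 5, 12, 18, 2, 16, 23, 11, 15, 6, 7, 13, 19, 8, 3, 17, 22, 14, 21, 20]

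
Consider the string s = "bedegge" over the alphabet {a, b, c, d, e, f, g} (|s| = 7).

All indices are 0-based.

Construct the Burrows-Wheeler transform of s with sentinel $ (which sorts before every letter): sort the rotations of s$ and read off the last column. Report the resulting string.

e$egbdge

rank  rotation  last
    0  $bedegge  e
    1  bedegge$  $
    2  degge$be  e
    3  e$bedegg  g
    4  edegge$b  b
    5  egge$bed  d
    6  ge$bedeg  g
    7  gge$bede  e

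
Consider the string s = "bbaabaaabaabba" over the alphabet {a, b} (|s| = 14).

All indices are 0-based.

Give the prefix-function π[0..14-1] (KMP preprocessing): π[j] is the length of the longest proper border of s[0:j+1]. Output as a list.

[0, 1, 0, 0, 1, 0, 0, 0, 1, 0, 0, 1, 2, 3]

π[0] = 0
j=1 s[j]='b': π[1]=1 (border 'b')
j=2 s[j]='a': k: 1→0; π[2]=0 (border '')
j=3 s[j]='a': π[3]=0 (border '')
j=4 s[j]='b': π[4]=1 (border 'b')
j=5 s[j]='a': k: 1→0; π[5]=0 (border '')
j=6 s[j]='a': π[6]=0 (border '')
j=7 s[j]='a': π[7]=0 (border '')
j=8 s[j]='b': π[8]=1 (border 'b')
j=9 s[j]='a': k: 1→0; π[9]=0 (border '')
j=10 s[j]='a': π[10]=0 (border '')
j=11 s[j]='b': π[11]=1 (border 'b')
j=12 s[j]='b': π[12]=2 (border 'bb')
j=13 s[j]='a': π[13]=3 (border 'bba')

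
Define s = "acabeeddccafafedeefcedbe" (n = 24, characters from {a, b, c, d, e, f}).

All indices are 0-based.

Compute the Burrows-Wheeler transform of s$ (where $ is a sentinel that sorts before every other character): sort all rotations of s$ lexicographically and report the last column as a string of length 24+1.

ec$cfdaacdfedeebcefbdeaea

rank  rotation                   last
    0  $acabeeddccafafedeefcedbe  e
    1  abeeddccafafedeefcedbe$ac  c
    2  acabeeddccafafedeefcedbe$  $
    3  afafedeefcedbe$acabeeddcc  c
    4  afedeefcedbe$acabeeddccaf  f
    5  be$acabeeddccafafedeefced  d
    6  beeddccafafedeefcedbe$aca  a
    7  cabeeddccafafedeefcedbe$a  a
    8  cafafedeefcedbe$acabeeddc  c
    9  ccafafedeefcedbe$acabeedd  d
   10  cedbe$acabeeddccafafedeef  f
   11  dbe$acabeeddccafafedeefce  e
   12  dccafafedeefcedbe$acabeed  d
   13  ddccafafedeefcedbe$acabee  e
   14  deefcedbe$acabeeddccafafe  e
   15  e$acabeeddccafafedeefcedb  b
   16  edbe$acabeeddccafafedeefc  c
   17  eddccafafedeefcedbe$acabe  e
   18  edeefcedbe$acabeeddccafaf  f
   19  eeddccafafedeefcedbe$acab  b
   20  eefcedbe$acabeeddccafafed  d
   21  efcedbe$acabeeddccafafede  e
   22  fafedeefcedbe$acabeeddcca  a
   23  fcedbe$acabeeddccafafedee  e
   24  fedeefcedbe$acabeeddccafa  a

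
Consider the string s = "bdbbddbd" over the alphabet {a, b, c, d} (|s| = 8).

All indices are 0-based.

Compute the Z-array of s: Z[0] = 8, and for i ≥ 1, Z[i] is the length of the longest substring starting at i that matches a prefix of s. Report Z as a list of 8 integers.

Z[0]=8
i=1: outside box; Z[1]=0
i=2: outside box; Z[2]=1 grow→box=[2,3)
i=3: outside box; Z[3]=2 grow→box=[3,5)
i=4: min(r-i=1, Z[1]=0)=0; Z[4]=0
i=5: outside box; Z[5]=0
i=6: outside box; Z[6]=2 grow→box=[6,8)
i=7: min(r-i=1, Z[1]=0)=0; Z[7]=0

[8, 0, 1, 2, 0, 0, 2, 0]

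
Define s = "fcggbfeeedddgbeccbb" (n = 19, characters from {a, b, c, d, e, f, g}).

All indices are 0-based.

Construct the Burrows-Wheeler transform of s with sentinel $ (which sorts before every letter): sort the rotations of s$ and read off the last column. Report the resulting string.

bbcggcefeddbeef$bdgc

rank  rotation              last
    0  $fcggbfeeedddgbeccbb  b
    1  b$fcggbfeeedddgbeccb  b
    2  bb$fcggbfeeedddgbecc  c
    3  beccbb$fcggbfeeedddg  g
    4  bfeeedddgbeccbb$fcgg  g
    5  cbb$fcggbfeeedddgbec  c
    6  ccbb$fcggbfeeedddgbe  e
    7  cggbfeeedddgbeccbb$f  f
    8  dddgbeccbb$fcggbfeee  e
    9  ddgbeccbb$fcggbfeeed  d
   10  dgbeccbb$fcggbfeeedd  d
   11  eccbb$fcggbfeeedddgb  b
   12  edddgbeccbb$fcggbfee  e
   13  eedddgbeccbb$fcggbfe  e
   14  eeedddgbeccbb$fcggbf  f
   15  fcggbfeeedddgbeccbb$  $
   16  feeedddgbeccbb$fcggb  b
   17  gbeccbb$fcggbfeeeddd  d
   18  gbfeeedddgbeccbb$fcg  g
   19  ggbfeeedddgbeccbb$fc  c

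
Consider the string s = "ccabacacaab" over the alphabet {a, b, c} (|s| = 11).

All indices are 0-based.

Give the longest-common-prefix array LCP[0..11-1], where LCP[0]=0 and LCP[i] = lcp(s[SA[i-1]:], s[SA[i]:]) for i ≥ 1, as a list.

[0, 1, 2, 1, 3, 0, 1, 0, 2, 2, 1]

rank | idx | suffix
   0 |   8 | aab
   1 |   9 | ab
   2 |   2 | abacacaab
   3 |   6 | acaab
   4 |   4 | acacaab
   5 |  10 | b
   6 |   3 | bacacaab
   7 |   7 | caab
   8 |   1 | cabacacaab
   9 |   5 | cacaab
  10 |   0 | ccabacacaab

SA = [8, 9, 2, 6, 4, 10, 3, 7, 1, 5, 0]
rank  pair      lcp
   1  s[8:],s[9:]  1  'a'
   2  s[9:],s[2:]  2  'ab'
   3  s[2:],s[6:]  1  'a'
   4  s[6:],s[4:]  3  'aca'
   5  s[4:],s[10:]  0  ''
   6  s[10:],s[3:]  1  'b'
   7  s[3:],s[7:]  0  ''
   8  s[7:],s[1:]  2  'ca'
   9  s[1:],s[5:]  2  'ca'
  10  s[5:],s[0:]  1  'c'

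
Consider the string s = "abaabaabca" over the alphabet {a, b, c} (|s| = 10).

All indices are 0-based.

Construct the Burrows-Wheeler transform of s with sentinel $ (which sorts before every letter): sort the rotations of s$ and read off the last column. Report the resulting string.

rank  rotation     last
    0  $abaabaabca  a
    1  a$abaabaabc  c
    2  aabaabca$ab  b
    3  aabca$abaab  b
    4  abaabaabca$  $
    5  abaabca$aba  a
    6  abca$abaaba  a
    7  baabaabca$a  a
    8  baabca$abaa  a
    9  bca$abaabaa  a
   10  ca$abaabaab  b

acbb$aaaaab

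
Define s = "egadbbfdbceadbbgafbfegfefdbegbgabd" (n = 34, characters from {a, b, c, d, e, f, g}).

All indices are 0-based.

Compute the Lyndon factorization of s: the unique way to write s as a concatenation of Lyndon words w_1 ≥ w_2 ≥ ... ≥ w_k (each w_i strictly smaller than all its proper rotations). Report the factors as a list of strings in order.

emit factor 1: 'eg' (i=0, period=2)
emit factor 2: 'adbbfdbceadbbgafbfegfefdbegbg' (i=2, period=29)
emit factor 3: 'abd' (i=31, period=3)

["eg", "adbbfdbceadbbgafbfegfefdbegbg", "abd"]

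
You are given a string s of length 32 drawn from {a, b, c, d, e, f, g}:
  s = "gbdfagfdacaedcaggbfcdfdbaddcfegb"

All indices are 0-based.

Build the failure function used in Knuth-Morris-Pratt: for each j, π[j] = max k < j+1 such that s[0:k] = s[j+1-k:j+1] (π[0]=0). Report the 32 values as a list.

π[0] = 0
j=1 s[j]='b': π[1]=0 (border '')
j=2 s[j]='d': π[2]=0 (border '')
j=3 s[j]='f': π[3]=0 (border '')
j=4 s[j]='a': π[4]=0 (border '')
j=5 s[j]='g': π[5]=1 (border 'g')
j=6 s[j]='f': k: 1→0; π[6]=0 (border '')
j=7 s[j]='d': π[7]=0 (border '')
j=8 s[j]='a': π[8]=0 (border '')
j=9 s[j]='c': π[9]=0 (border '')
j=10 s[j]='a': π[10]=0 (border '')
j=11 s[j]='e': π[11]=0 (border '')
j=12 s[j]='d': π[12]=0 (border '')
j=13 s[j]='c': π[13]=0 (border '')
j=14 s[j]='a': π[14]=0 (border '')
j=15 s[j]='g': π[15]=1 (border 'g')
j=16 s[j]='g': k: 1→0; π[16]=1 (border 'g')
j=17 s[j]='b': π[17]=2 (border 'gb')
j=18 s[j]='f': k: 2→0; π[18]=0 (border '')
j=19 s[j]='c': π[19]=0 (border '')
j=20 s[j]='d': π[20]=0 (border '')
j=21 s[j]='f': π[21]=0 (border '')
j=22 s[j]='d': π[22]=0 (border '')
j=23 s[j]='b': π[23]=0 (border '')
j=24 s[j]='a': π[24]=0 (border '')
j=25 s[j]='d': π[25]=0 (border '')
j=26 s[j]='d': π[26]=0 (border '')
j=27 s[j]='c': π[27]=0 (border '')
j=28 s[j]='f': π[28]=0 (border '')
j=29 s[j]='e': π[29]=0 (border '')
j=30 s[j]='g': π[30]=1 (border 'g')
j=31 s[j]='b': π[31]=2 (border 'gb')

[0, 0, 0, 0, 0, 1, 0, 0, 0, 0, 0, 0, 0, 0, 0, 1, 1, 2, 0, 0, 0, 0, 0, 0, 0, 0, 0, 0, 0, 0, 1, 2]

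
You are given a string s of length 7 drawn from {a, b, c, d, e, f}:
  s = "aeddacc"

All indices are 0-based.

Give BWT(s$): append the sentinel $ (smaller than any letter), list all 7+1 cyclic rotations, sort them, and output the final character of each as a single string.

rank  rotation  last
    0  $aeddacc  c
    1  acc$aedd  d
    2  aeddacc$  $
    3  c$aeddac  c
    4  cc$aedda  a
    5  dacc$aed  d
    6  ddacc$ae  e
    7  eddacc$a  a

cd$cadea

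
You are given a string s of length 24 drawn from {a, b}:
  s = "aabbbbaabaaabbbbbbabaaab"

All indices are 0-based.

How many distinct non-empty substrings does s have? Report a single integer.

sorted suffixes:
  #0 SA[0]=20  'aaab'
  #1 SA[1]=9  'aaabbbbbbabaaab'
  #2 SA[2]=21  'aab'
  #3 SA[3]=6  'aabaaabbbbbbabaaab'
  #4 SA[4]=0  'aabbbbaabaaabbbbbbabaaab'
  #5 SA[5]=10  'aabbbbbbabaaab'
  #6 SA[6]=22  'ab'
  #7 SA[7]=18  'abaaab'
  #8 SA[8]=7  'abaaabbbbbbabaaab'
  #9 SA[9]=1  'abbbbaabaaabbbbbbabaaab'
  #10 SA[10]=11  'abbbbbbabaaab'
  #11 SA[11]=23  'b'
  #12 SA[12]=19  'baaab'
  #13 SA[13]=8  'baaabbbbbbabaaab'
  #14 SA[14]=5  'baabaaabbbbbbabaaab'
  #15 SA[15]=17  'babaaab'
  #16 SA[16]=4  'bbaabaaabbbbbbabaaab'
  #17 SA[17]=16  'bbabaaab'
  #18 SA[18]=3  'bbbaabaaabbbbbbabaaab'
  #19 SA[19]=15  'bbbabaaab'
  #20 SA[20]=2  'bbbbaabaaabbbbbbabaaab'
  #21 SA[21]=14  'bbbbabaaab'
  #22 SA[22]=13  'bbbbbabaaab'
  #23 SA[23]=12  'bbbbbbabaaab'

SA = [20, 9, 21, 6, 0, 10, 22, 18, 7, 1, 11, 23, 19, 8, 5, 17, 4, 16, 3, 15, 2, 14, 13, 12]
rank  pair      lcp
   1  s[20:],s[9:]  4  'aaab'
   2  s[9:],s[21:]  2  'aa'
   3  s[21:],s[6:]  3  'aab'
   4  s[6:],s[0:]  3  'aab'
   5  s[0:],s[10:]  6  'aabbbb'
   6  s[10:],s[22:]  1  'a'
   7  s[22:],s[18:]  2  'ab'
   8  s[18:],s[7:]  6  'abaaab'
   9  s[7:],s[1:]  2  'ab'
  10  s[1:],s[11:]  5  'abbbb'
  11  s[11:],s[23:]  0  ''
  12  s[23:],s[19:]  1  'b'
  13  s[19:],s[8:]  5  'baaab'
  14  s[8:],s[5:]  3  'baa'
  15  s[5:],s[17:]  2  'ba'
  16  s[17:],s[4:]  1  'b'
  17  s[4:],s[16:]  3  'bba'
  18  s[16:],s[3:]  2  'bb'
  19  s[3:],s[15:]  4  'bbba'
  20  s[15:],s[2:]  3  'bbb'
  21  s[2:],s[14:]  5  'bbbba'
  22  s[14:],s[13:]  4  'bbbb'
  23  s[13:],s[12:]  5  'bbbbb'

n(n+1)/2 = 24·25/2 = 300
Σ LCP = 0 + 4 + 2 + 3 + 3 + 6 + 1 + 2 + 6 + 2 + 5 + 0 + 1 + 5 + 3 + 2 + 1 + 3 + 2 + 4 + 3 + 5 + 4 + 5 = 72
distinct = 300 − 72 = 228

228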